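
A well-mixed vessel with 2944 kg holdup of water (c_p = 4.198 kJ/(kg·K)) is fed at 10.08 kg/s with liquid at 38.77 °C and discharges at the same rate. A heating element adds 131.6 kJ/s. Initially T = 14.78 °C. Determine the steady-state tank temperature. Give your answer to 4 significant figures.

41.88 °C

Unsteady energy balance on the tank contents: M c_p dT/dt = ṁ c_p (T_in − T) + 131.6.
At steady state dT/dt = 0 ⇒ T_ss = T_in + Q̇/(ṁ c_p) = 38.77 + 131.6/(10.08·4.198) = 41.8799 °C.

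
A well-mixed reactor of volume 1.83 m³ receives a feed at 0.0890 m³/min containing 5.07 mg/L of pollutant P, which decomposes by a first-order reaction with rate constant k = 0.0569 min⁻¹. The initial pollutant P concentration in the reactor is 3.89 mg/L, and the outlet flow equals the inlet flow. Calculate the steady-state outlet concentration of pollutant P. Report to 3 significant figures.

2.34 mg/L

Species balance: V dC/dt = Q C_in − Q C − k V C.
At steady state: 0 = Q C_in − (Q + kV) C_ss, so C_ss = Q C_in/(Q + kV).
C_ss = 0.0890·5.07/(0.0890 + 0.0569·1.83) = 0.45123/0.19313 = 2.3364 mg/L.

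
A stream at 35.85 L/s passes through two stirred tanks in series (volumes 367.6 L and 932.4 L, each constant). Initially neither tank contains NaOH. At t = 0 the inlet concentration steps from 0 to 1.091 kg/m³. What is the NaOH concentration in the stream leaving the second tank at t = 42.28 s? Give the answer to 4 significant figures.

Species balance on tank i: dCᵢ/dt = (Cᵢ₋₁ − Cᵢ)/τᵢ with τᵢ = Vᵢ/Q.
τ₁ = 367.6/35.85 = 10.2538 s; τ₂ = 932.4/35.85 = 26.0084 s.
Tank 1: C₁ = C_in(1 − e^(−t/τ₁)). Tank 2 (τ₁ ≠ τ₂): C₂ = C_in[1 − (τ₁ e^(−t/τ₁) − τ₂ e^(−t/τ₂))/(τ₁ − τ₂)].
At t = 42.28: e^(−t/τ₁) = 0.0161904, e^(−t/τ₂) = 0.196788.
C₂ = 1.091·[1 − (10.2538·0.0161904 − 26.0084·0.196788)/(-15.7545)] = 1.091·0.685671 = 0.748067 kg/m³.

0.7481 kg/m³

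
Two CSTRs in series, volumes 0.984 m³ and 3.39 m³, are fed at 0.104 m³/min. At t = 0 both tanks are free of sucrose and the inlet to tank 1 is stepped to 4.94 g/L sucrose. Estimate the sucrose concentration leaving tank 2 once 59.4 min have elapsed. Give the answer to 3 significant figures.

Species balance on tank i: dCᵢ/dt = (Cᵢ₋₁ − Cᵢ)/τᵢ with τᵢ = Vᵢ/Q.
τ₁ = 0.984/0.104 = 9.4615 min; τ₂ = 3.39/0.104 = 32.596 min.
Tank 1: C₁ = C_in(1 − e^(−t/τ₁)). Tank 2 (τ₁ ≠ τ₂): C₂ = C_in[1 − (τ₁ e^(−t/τ₁) − τ₂ e^(−t/τ₂))/(τ₁ − τ₂)].
At t = 59.4: e^(−t/τ₁) = 0.0018771, e^(−t/τ₂) = 0.16165.
C₂ = 4.94·[1 − (9.4615·0.0018771 − 32.596·0.16165)/(-23.135)] = 4.94·0.77300 = 3.8186 g/L.

3.82 g/L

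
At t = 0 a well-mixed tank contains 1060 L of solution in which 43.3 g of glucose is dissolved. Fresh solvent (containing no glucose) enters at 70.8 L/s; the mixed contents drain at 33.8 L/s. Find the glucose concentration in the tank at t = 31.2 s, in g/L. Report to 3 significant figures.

Total volume: dV/dt = Q_in − Q_out = 37.000 L/s, so V(t) = 1060 + 37.000 t and V(31.2) = 2214.4 L.
Solute balance: dm/dt = 0 − Q_out C = −Q_out m/V(t).
Separate: dm/m = −Q_out dt/V(t) ⇒ ln(m/m₀) = −(Q_out/(Q_in−Q_out)) ln(V/V₀).
m = m₀ (V₀/V)^(Q_out/(Q_in−Q_out)) = 43.3 × (1060/2214.4)^(0.91351) = 22.091 g.
C = m/V = 22.091/2214.4 = 0.0099759 g/L.

0.00998 g/L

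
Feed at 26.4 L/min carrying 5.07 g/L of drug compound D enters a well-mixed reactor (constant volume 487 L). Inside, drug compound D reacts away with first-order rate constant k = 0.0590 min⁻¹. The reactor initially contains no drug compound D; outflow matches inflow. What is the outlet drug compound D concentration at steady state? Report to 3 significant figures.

V dC/dt = Q(C_in − C) − k V C.
At steady state: 0 = Q C_in − (Q + kV) C_ss, so C_ss = Q C_in/(Q + kV).
C_ss = 26.4·5.07/(26.4 + 0.0590·487) = 133.85/55.133 = 2.4277 g/L.

2.43 g/L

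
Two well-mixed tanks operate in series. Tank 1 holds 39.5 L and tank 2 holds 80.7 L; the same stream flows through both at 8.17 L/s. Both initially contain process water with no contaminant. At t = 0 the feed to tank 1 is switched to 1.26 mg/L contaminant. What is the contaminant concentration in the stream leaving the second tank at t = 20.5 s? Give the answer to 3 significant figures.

0.968 mg/L

Time constants: τᵢ = Vᵢ/Q for each well-mixed tank.
τ₁ = 39.5/8.17 = 4.8348 s; τ₂ = 80.7/8.17 = 9.8776 s.
Solving the cascade with C₁(0)=C₂(0)=0 gives C₂(t) = C_in[1 − (τ₁ e^(−t/τ₁) − τ₂ e^(−t/τ₂))/(τ₁ − τ₂)].
At t = 20.5: e^(−t/τ₁) = 0.014406, e^(−t/τ₂) = 0.12551.
C₂ = 1.26·[1 − (4.8348·0.014406 − 9.8776·0.12551)/(-5.0428)] = 1.26·0.76798 = 0.96765 mg/L.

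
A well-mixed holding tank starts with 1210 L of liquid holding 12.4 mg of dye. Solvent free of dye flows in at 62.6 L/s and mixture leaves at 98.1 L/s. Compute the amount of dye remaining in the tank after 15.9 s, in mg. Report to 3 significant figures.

Let m(t) be the amount of dye. Volume: V(t) = V₀ + (Q_in − Q_out) t = 1210 − 35.500 t; V(15.9) = 645.55 L.
No dye enters, so dm/dt = −Q_out · (m/V).
Separate: dm/m = −Q_out dt/V(t) ⇒ ln(m/m₀) = −(Q_out/(Q_in−Q_out)) ln(V/V₀).
m = m₀ (V₀/V)^(Q_out/(Q_in−Q_out)) = 12.4 × (1210/645.55)^(-2.7634) = 2.1848 mg.

2.18 mg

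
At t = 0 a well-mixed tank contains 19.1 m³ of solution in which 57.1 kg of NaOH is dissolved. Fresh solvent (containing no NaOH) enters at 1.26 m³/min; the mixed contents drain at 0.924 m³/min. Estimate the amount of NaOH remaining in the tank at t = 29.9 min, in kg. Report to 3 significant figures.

Total volume: dV/dt = Q_in − Q_out = 0.33600 m³/min, so V(t) = 19.1 + 0.33600 t and V(29.9) = 29.146 m³.
Species balance (pure solvent in): dm/dt = −Q_out · m/V(t).
dm/m = −Q_out dt/(V₀ + 0.33600 t); integrating gives ln(m/m₀) = −(Q_out/(Q_in−Q_out)) ln(V/V₀).
m = m₀ (V₀/V)^(Q_out/(Q_in−Q_out)) = 57.1 × (19.1/29.146)^(2.7500) = 17.860 kg.

17.9 kg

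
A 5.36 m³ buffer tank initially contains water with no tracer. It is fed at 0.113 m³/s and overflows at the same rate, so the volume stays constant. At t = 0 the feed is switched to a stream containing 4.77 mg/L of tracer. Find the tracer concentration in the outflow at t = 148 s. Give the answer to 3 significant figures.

4.56 mg/L

Species balance on the tank: V dC/dt = Q(C_in − C).
Rewrite as dC/dt + C/τ = C_in/τ, τ = V/Q = 47.434 s.
This is linear first-order; C(t) = C_in + (C₀ − C_in) e^(−t/τ).
C(148) = 4.77 + (0 − 4.77)·e^(−148/47.434) = 4.77 + (-4.7700)·0.044151 = 4.5594 mg/L.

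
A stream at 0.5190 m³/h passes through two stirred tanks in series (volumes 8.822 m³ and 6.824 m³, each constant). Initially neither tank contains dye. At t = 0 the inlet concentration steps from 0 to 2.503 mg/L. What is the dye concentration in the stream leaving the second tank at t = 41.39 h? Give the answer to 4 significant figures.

1.902 mg/L

Time constants: τᵢ = Vᵢ/Q for each well-mixed tank.
τ₁ = 8.822/0.5190 = 16.9981 h; τ₂ = 6.824/0.5190 = 13.1484 h.
Tank 1: C₁ = C_in(1 − e^(−t/τ₁)). Tank 2 (τ₁ ≠ τ₂): C₂ = C_in[1 − (τ₁ e^(−t/τ₁) − τ₂ e^(−t/τ₂))/(τ₁ − τ₂)].
At t = 41.39: e^(−t/τ₁) = 0.0875993, e^(−t/τ₂) = 0.0429413.
C₂ = 2.503·[1 − (16.9981·0.0875993 − 13.1484·0.0429413)/(3.84971)] = 2.503·0.759875 = 1.90197 mg/L.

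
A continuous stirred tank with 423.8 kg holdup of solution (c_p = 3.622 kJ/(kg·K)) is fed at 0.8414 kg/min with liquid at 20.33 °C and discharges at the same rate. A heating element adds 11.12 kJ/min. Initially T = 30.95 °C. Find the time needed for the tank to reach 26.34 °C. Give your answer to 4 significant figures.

545.3 min

Heat balance on the well-mixed liquid: M c_p dT/dt = ṁ c_p (T_in − T) + 11.12.
τ = M/ṁ = 503.684 min; T_ss = T_in + Q̇/(ṁ c_p) = 23.9788 °C.
T(t) = T_ss + (T₀ − T_ss) e^(−t/τ). Set T = 26.34:
e^(−t/τ) = (26.34 − 23.9788)/(30.95 − 23.9788) = 0.338705
t = −503.684 · ln(0.338705) = 545.302 min.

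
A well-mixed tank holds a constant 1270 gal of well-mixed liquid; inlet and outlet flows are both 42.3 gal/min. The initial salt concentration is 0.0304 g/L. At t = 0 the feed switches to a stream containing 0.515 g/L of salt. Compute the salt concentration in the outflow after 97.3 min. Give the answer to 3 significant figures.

0.496 g/L

Mass balance on the solute (V constant): V dC/dt = Q(C_in − C).
Rewrite as dC/dt + C/τ = C_in/τ, τ = V/Q = 30.024 min.
Integrating: C(t) = C_in + (C₀ − C_in) e^(−t/τ).
C(97.3) = 0.515 + (0.0304 − 0.515)·e^(−97.3/30.024) = 0.515 + (-0.48460)·0.039133 = 0.49604 g/L.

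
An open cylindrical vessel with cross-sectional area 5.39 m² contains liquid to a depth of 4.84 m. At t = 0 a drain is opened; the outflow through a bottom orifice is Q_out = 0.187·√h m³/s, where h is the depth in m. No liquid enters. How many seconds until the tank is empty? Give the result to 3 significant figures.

127 s

A dh/dt = −Q_out = −0.187 √h.
Separate and integrate: 2(√h − √h₀) = −(0.187/A) t.
Tank is empty when √h = 0: t_empty = 2A√h₀/0.187.
t_empty = 2·5.39·√4.84/0.187 = 10.780·2.2000/0.187 = 126.82 s.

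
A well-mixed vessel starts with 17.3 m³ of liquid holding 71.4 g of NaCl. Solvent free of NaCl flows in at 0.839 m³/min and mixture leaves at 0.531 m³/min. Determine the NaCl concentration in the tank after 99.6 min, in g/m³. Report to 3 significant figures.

Total volume: dV/dt = Q_in − Q_out = 0.30800 m³/min, so V(t) = 17.3 + 0.30800 t and V(99.6) = 47.977 m³.
Species balance (pure solvent in): dm/dt = −Q_out · m/V(t).
dm/m = −Q_out dt/(V₀ + 0.30800 t); integrating gives ln(m/m₀) = −(Q_out/(Q_in−Q_out)) ln(V/V₀).
m = m₀ (V₀/V)^(Q_out/(Q_in−Q_out)) = 71.4 × (17.3/47.977)^(1.7240) = 12.302 g.
C = m/V = 12.302/47.977 = 0.25642 g/m³.

0.256 g/m³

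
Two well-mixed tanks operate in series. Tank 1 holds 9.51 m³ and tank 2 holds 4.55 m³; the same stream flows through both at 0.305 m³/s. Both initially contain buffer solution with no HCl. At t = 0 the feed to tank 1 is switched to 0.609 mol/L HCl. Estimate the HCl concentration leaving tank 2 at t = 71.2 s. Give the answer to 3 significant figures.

0.495 mol/L

Time constants: τᵢ = Vᵢ/Q for each well-mixed tank.
τ₁ = 9.51/0.305 = 31.180 s; τ₂ = 4.55/0.305 = 14.918 s.
Solving the cascade with C₁(0)=C₂(0)=0 gives C₂(t) = C_in[1 − (τ₁ e^(−t/τ₁) − τ₂ e^(−t/τ₂))/(τ₁ − τ₂)].
At t = 71.2: e^(−t/τ₁) = 0.10193, e^(−t/τ₂) = 0.0084571.
C₂ = 0.609·[1 − (31.180·0.10193 − 14.918·0.0084571)/(16.262)] = 0.609·0.81233 = 0.49471 mol/L.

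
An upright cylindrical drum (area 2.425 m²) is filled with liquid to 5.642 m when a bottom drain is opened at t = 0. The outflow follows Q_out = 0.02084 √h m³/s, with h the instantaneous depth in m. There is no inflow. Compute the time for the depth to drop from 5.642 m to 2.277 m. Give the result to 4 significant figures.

With no inflow, A dh/dt = −0.02084 √h.
Separate and integrate: 2(√h − √h₀) = −(0.02084/A) t.
t = 2A(√h₀ − √h)/0.02084 = 2·2.425·(√5.642 − √2.277)/0.02084
  = 4.85000 × (2.37529 − 1.50897) / 0.02084 = 201.614 s.

201.6 s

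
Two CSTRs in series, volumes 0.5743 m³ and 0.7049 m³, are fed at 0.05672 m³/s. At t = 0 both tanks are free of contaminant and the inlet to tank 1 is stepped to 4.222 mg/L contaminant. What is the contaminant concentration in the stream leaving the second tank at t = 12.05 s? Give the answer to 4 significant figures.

Species balance on tank i: dCᵢ/dt = (Cᵢ₋₁ − Cᵢ)/τᵢ with τᵢ = Vᵢ/Q.
τ₁ = 0.5743/0.05672 = 10.1252 s; τ₂ = 0.7049/0.05672 = 12.4277 s.
Solving the cascade with C₁(0)=C₂(0)=0 gives C₂(t) = C_in[1 − (τ₁ e^(−t/τ₁) − τ₂ e^(−t/τ₂))/(τ₁ − τ₂)].
At t = 12.05: e^(−t/τ₁) = 0.304190, e^(−t/τ₂) = 0.379232.
C₂ = 4.222·[1 − (10.1252·0.304190 − 12.4277·0.379232)/(-2.30254)] = 4.222·0.290778 = 1.22767 mg/L.

1.228 mg/L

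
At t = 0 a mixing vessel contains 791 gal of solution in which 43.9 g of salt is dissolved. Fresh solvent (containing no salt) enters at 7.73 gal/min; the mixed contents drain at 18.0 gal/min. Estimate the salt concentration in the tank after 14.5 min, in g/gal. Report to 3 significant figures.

0.0474 g/gal

Let m(t) be the amount of salt. Volume: V(t) = V₀ + (Q_in − Q_out) t = 791 − 10.270 t; V(14.5) = 642.09 gal.
No salt enters, so dm/dt = −Q_out · (m/V).
Separate: dm/m = −Q_out dt/V(t) ⇒ ln(m/m₀) = −(Q_out/(Q_in−Q_out)) ln(V/V₀).
m = m₀ (V₀/V)^(Q_out/(Q_in−Q_out)) = 43.9 × (791/642.09)^(-1.7527) = 30.458 g.
C = m/V = 30.458/642.09 = 0.047436 g/gal.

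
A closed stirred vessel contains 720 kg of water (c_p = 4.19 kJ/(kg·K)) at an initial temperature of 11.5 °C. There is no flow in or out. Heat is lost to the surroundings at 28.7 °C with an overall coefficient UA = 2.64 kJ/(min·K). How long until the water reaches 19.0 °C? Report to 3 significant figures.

655 min

First-law balance (no shaft work): M c_p dT/dt = −UA(T − T_amb).
τ = M c_p/UA = 1142.7 min; T_ss = T_amb = 28.700 °C.
T(t) = T_ss + (T₀ − T_ss)e^(−t/τ); set T = 19.0:
t = −τ ln[(T − T_ss)/(T₀ − T_ss)] = −1142.7 · ln(0.56395) = 654.54 min.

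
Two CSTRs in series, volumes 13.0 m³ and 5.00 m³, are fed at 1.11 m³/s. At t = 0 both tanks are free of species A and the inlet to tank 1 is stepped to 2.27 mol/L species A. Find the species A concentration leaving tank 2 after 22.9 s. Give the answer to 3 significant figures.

1.76 mol/L

Time constants: τᵢ = Vᵢ/Q for each well-mixed tank.
τ₁ = 13.0/1.11 = 11.712 s; τ₂ = 5.00/1.11 = 4.5045 s.
Solving the cascade with C₁(0)=C₂(0)=0 gives C₂(t) = C_in[1 − (τ₁ e^(−t/τ₁) − τ₂ e^(−t/τ₂))/(τ₁ − τ₂)].
At t = 22.9: e^(−t/τ₁) = 0.14152, e^(−t/τ₂) = 0.0061963.
C₂ = 2.27·[1 − (11.712·0.14152 − 4.5045·0.0061963)/(7.2072)] = 2.27·0.77390 = 1.7568 mol/L.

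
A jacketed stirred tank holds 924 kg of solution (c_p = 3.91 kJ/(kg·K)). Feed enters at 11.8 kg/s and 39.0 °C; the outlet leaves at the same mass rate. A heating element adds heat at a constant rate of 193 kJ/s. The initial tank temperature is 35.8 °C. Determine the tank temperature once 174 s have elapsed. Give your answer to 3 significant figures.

42.4 °C

M c_p dT/dt = ṁ c_p (T_in − T) + Q̇.
Rearrange: dT/dt = (T_ss − T)/τ with τ = M/ṁ = 78.305 s and T_ss = T_in + Q̇/(ṁ c_p) = 43.183 °C.
Solution: T(t) = T_ss + (T₀ − T_ss) e^(−t/τ).
T(174) = 43.183 + (-7.3831)·e^(−174/78.305) = 43.183 + (-7.3831)·0.10838 = 42.383 °C.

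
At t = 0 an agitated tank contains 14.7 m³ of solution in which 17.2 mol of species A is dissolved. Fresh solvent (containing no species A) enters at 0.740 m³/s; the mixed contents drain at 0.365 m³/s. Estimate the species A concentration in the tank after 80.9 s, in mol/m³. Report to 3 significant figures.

Total volume: dV/dt = Q_in − Q_out = 0.37500 m³/s, so V(t) = 14.7 + 0.37500 t and V(80.9) = 45.038 m³.
Solute balance: dm/dt = 0 − Q_out C = −Q_out m/V(t).
dm/m = −Q_out dt/(V₀ + 0.37500 t); integrating gives ln(m/m₀) = −(Q_out/(Q_in−Q_out)) ln(V/V₀).
m = m₀ (V₀/V)^(Q_out/(Q_in−Q_out)) = 17.2 × (14.7/45.038)^(0.97333) = 5.7841 mol.
C = m/V = 5.7841/45.038 = 0.12843 mol/m³.

0.128 mol/m³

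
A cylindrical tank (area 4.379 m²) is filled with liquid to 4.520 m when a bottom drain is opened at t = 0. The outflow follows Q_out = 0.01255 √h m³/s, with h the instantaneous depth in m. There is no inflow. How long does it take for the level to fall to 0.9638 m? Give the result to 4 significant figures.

A dh/dt = −Q_out = −0.01255 √h.
This is separable: 2 d(√h)/dt = −0.01255/A, so √h = √h₀ − (0.01255/(2A)) t.
t = 2A(√h₀ − √h)/0.01255 = 2·4.379·(√4.520 − √0.9638)/0.01255
  = 8.75800 × (2.12603 − 0.981733) / 0.01255 = 798.545 s.

798.5 s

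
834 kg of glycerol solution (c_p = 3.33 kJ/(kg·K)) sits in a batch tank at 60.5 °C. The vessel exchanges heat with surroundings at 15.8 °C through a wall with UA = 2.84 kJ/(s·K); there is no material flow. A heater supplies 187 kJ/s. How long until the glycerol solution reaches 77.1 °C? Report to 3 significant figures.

Energy balance: M c_p dT/dt = −UA(T − T_amb) + Q̇.
τ = M c_p/UA = 977.89 s; T_ss = T_amb + Q̇/UA = 15.8 + 187/2.84 = 81.645 °C.
T(t) = T_ss + (T₀ − T_ss)e^(−t/τ); set T = 77.1:
t = −τ ln[(T − T_ss)/(T₀ − T_ss)] = −977.89 · ln(0.21495) = 1503.4 s.

1500 s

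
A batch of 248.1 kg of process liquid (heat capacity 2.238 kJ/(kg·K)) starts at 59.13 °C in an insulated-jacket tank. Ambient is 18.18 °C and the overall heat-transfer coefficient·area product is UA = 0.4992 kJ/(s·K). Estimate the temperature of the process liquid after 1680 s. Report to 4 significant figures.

27.22 °C

Lumped-capacitance energy balance: M c_p dT/dt = UA(T_amb − T).
dT/dt = (T_ss − T)/τ with T_ss = T_amb = 18.1800 °C, τ = M c_p/UA = 248.1·2.238/0.4992 = 1112.28 s.
This is linear first-order; T(t) = T_ss + (T₀ − T_ss) e^(−t/τ).
T(1680) = 18.1800 + (40.9500)·0.220818 = 27.2225 °C.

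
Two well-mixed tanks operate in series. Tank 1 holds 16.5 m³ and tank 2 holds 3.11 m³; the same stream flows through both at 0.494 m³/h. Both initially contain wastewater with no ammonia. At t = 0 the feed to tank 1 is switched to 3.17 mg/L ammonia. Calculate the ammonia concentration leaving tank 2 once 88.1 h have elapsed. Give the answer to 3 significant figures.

Species balance on tank i: dCᵢ/dt = (Cᵢ₋₁ − Cᵢ)/τᵢ with τᵢ = Vᵢ/Q.
τ₁ = 16.5/0.494 = 33.401 h; τ₂ = 3.11/0.494 = 6.2955 h.
Solving the cascade with C₁(0)=C₂(0)=0 gives C₂(t) = C_in[1 − (τ₁ e^(−t/τ₁) − τ₂ e^(−t/τ₂))/(τ₁ − τ₂)].
At t = 88.1: e^(−t/τ₁) = 0.071528, e^(−t/τ₂) = 8.3652e-07.
C₂ = 3.17·[1 − (33.401·0.071528 − 6.2955·8.3652e-07)/(27.105)] = 3.17·0.91186 = 2.8906 mg/L.

2.89 mg/L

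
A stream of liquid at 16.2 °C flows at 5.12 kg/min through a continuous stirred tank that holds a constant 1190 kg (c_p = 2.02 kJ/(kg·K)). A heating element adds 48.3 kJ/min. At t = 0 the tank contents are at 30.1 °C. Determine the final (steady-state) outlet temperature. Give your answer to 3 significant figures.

20.9 °C

First-law balance (no shaft work): M c_p dT/dt = ṁ c_p (T_in − T) + 48.3.
At steady state dT/dt = 0 ⇒ T_ss = T_in + Q̇/(ṁ c_p) = 16.2 + 48.3/(5.12·2.02) = 20.870 °C.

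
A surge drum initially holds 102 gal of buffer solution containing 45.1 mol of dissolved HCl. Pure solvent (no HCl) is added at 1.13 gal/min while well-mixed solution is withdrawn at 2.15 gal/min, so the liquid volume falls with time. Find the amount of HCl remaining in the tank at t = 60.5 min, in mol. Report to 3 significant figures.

Total volume: dV/dt = Q_in − Q_out = -1.0200 gal/min, so V(t) = 102 − 1.0200 t and V(60.5) = 40.290 gal.
Solute balance: dm/dt = 0 − Q_out C = −Q_out m/V(t).
Separate: dm/m = −Q_out dt/V(t) ⇒ ln(m/m₀) = −(Q_out/(Q_in−Q_out)) ln(V/V₀).
m = m₀ (V₀/V)^(Q_out/(Q_in−Q_out)) = 45.1 × (102/40.290)^(-2.1078) = 6.3660 mol.

6.37 mol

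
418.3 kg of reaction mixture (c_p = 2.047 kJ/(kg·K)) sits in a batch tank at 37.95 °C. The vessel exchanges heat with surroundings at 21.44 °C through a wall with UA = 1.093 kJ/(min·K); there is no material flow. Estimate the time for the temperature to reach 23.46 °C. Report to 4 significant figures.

1646 min

Heat balance on the well-mixed liquid: M c_p dT/dt = −UA(T − T_amb).
τ = M c_p/UA = 783.404 min; T_ss = T_amb = 21.4400 °C.
T(t) = T_ss + (T₀ − T_ss)e^(−t/τ); set T = 23.46:
t = −τ ln[(T − T_ss)/(T₀ − T_ss)] = −783.404 · ln(0.122350) = 1645.83 min.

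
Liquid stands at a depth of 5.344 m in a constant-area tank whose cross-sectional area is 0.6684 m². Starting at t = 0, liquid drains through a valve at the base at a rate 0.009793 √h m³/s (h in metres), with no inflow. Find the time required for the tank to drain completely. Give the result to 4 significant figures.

A dh/dt = −Q_out = −0.009793 √h.
∫ h^(−1/2) dh = −(0.009793/A) ∫ dt, giving 2√h = 2√h₀ − (0.009793/A) t.
Tank is empty when √h = 0: t_empty = 2A√h₀/0.009793.
t_empty = 2·0.6684·√5.344/0.009793 = 1.33680·2.31171/0.009793 = 315.561 s.

315.6 s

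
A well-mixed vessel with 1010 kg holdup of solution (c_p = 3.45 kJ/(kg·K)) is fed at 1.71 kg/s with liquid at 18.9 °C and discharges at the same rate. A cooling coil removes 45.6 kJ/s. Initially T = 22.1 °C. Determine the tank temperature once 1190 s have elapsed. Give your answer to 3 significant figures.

12.6 °C

Energy balance: M c_p dT/dt = ṁ c_p (T_in − T) − 45.6.
Rearrange: dT/dt = (T_ss − T)/τ with τ = M/ṁ = 590.64 s and T_ss = T_in − Q̇/(ṁ c_p) = 11.171 °C.
T approaches T_ss exponentially: T(t) = T_ss + (T₀ − T_ss) e^(−t/τ).
T(1190) = 11.171 + (10.929)·e^(−1190/590.64) = 11.171 + (10.929)·0.13335 = 12.628 °C.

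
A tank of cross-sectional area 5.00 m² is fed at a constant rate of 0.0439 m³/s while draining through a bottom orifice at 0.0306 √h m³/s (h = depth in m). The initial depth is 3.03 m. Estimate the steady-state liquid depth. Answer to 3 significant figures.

A dh/dt = Q_in − 0.0306 √h. Steady state requires inflow = outflow:
Q_in = 0.0306 √h_ss ⇒ √h_ss = 0.0439/0.0306 = 1.4346.
h_ss = 1.4346² = 2.0582 m. (Since h₀ = 3.03 m > h_ss, the level will fall toward this value.)

2.06 m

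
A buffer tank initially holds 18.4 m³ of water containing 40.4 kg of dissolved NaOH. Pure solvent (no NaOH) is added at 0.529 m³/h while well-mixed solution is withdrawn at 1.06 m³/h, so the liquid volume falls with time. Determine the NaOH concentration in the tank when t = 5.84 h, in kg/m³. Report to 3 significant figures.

Let m(t) be the amount of NaOH. Volume: V(t) = V₀ + (Q_in − Q_out) t = 18.4 − 0.53100 t; V(5.84) = 15.299 m³.
Species balance (pure solvent in): dm/dt = −Q_out · m/V(t).
Separate: dm/m = −Q_out dt/V(t) ⇒ ln(m/m₀) = −(Q_out/(Q_in−Q_out)) ln(V/V₀).
m = m₀ (V₀/V)^(Q_out/(Q_in−Q_out)) = 40.4 × (18.4/15.299)^(-1.9962) = 27.949 kg.
C = m/V = 27.949/15.299 = 1.8269 kg/m³.

1.83 kg/m³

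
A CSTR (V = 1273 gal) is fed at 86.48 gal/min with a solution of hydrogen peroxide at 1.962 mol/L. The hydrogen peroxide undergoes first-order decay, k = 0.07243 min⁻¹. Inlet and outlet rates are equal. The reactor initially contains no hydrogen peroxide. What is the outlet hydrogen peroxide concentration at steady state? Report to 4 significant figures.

Accumulation = in − out − consumed: V dC/dt = Q C_in − Q C − k V C.
At steady state: 0 = Q C_in − (Q + kV) C_ss, so C_ss = Q C_in/(Q + kV).
C_ss = 86.48·1.962/(86.48 + 0.07243·1273) = 169.674/178.683 = 0.949578 mol/L.

0.9496 mol/L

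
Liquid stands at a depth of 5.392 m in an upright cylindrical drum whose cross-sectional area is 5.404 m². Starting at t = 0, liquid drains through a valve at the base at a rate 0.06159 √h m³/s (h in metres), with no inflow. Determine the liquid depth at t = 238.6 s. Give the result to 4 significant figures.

0.9262 m

A dh/dt = −Q_out = −0.06159 √h.
Separate and integrate: 2(√h − √h₀) = −(0.06159/A) t.
√h = √5.392 − 0.06159·238.6/(2·5.404) = 2.32207 − 1.35968 = 0.962392.
h = 0.962392² = 0.926199 m.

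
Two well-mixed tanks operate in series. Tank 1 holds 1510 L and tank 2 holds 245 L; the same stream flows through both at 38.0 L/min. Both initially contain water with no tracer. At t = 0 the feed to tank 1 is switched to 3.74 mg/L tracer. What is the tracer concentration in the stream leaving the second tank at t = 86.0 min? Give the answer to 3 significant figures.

Each tank obeys Vᵢ dCᵢ/dt = Q(Cᵢ₋₁ − Cᵢ), so τᵢ = Vᵢ/Q.
τ₁ = 1510/38.0 = 39.737 min; τ₂ = 245/38.0 = 6.4474 min.
Tank 1: C₁ = C_in(1 − e^(−t/τ₁)). Tank 2 (τ₁ ≠ τ₂): C₂ = C_in[1 − (τ₁ e^(−t/τ₁) − τ₂ e^(−t/τ₂))/(τ₁ − τ₂)].
At t = 86.0: e^(−t/τ₁) = 0.11484, e^(−t/τ₂) = 1.6108e-06.
C₂ = 3.74·[1 − (39.737·0.11484 − 6.4474·1.6108e-06)/(33.289)] = 3.74·0.86292 = 3.2273 mg/L.

3.23 mg/L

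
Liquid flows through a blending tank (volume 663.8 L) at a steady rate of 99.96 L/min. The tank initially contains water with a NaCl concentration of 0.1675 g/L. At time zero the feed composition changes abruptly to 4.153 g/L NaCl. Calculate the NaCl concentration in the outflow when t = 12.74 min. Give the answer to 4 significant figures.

3.568 g/L

Accumulation = in − out for the solute gives V dC/dt = Q(C_in − C).
So dC/dt = (C_in − C)/τ with τ = V/Q = 663.8/99.96 = 6.64066 min.
Integrating: C(t) = C_in + (C₀ − C_in) e^(−t/τ).
C(12.74) = 4.153 + (0.1675 − 4.153)·e^(−12.74/6.64066) = 4.153 + (-3.98550)·0.146829 = 3.56781 g/L.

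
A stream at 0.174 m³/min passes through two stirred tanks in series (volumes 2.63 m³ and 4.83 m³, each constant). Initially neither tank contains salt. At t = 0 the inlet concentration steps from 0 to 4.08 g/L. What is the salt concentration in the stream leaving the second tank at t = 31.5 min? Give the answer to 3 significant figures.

Species balance on tank i: dCᵢ/dt = (Cᵢ₋₁ − Cᵢ)/τᵢ with τᵢ = Vᵢ/Q.
τ₁ = 2.63/0.174 = 15.115 min; τ₂ = 4.83/0.174 = 27.759 min.
Tank 1: C₁ = C_in(1 − e^(−t/τ₁)). Tank 2 (τ₁ ≠ τ₂): C₂ = C_in[1 − (τ₁ e^(−t/τ₁) − τ₂ e^(−t/τ₂))/(τ₁ − τ₂)].
At t = 31.5: e^(−t/τ₁) = 0.12443, e^(−t/τ₂) = 0.32149.
C₂ = 4.08·[1 − (15.115·0.12443 − 27.759·0.32149)/(-12.644)] = 4.08·0.44293 = 1.8071 g/L.

1.81 g/L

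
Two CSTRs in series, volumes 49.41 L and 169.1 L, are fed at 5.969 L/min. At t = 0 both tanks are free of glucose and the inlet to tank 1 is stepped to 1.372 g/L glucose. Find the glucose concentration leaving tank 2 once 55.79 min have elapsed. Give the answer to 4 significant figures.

1.102 g/L

Each tank obeys Vᵢ dCᵢ/dt = Q(Cᵢ₋₁ − Cᵢ), so τᵢ = Vᵢ/Q.
τ₁ = 49.41/5.969 = 8.27777 min; τ₂ = 169.1/5.969 = 28.3297 min.
Solving the cascade with C₁(0)=C₂(0)=0 gives C₂(t) = C_in[1 − (τ₁ e^(−t/τ₁) − τ₂ e^(−t/τ₂))/(τ₁ − τ₂)].
At t = 55.79: e^(−t/τ₁) = 0.00118296, e^(−t/τ₂) = 0.139553.
C₂ = 1.372·[1 − (8.27777·0.00118296 − 28.3297·0.139553)/(-20.0519)] = 1.372·0.803326 = 1.10216 g/L.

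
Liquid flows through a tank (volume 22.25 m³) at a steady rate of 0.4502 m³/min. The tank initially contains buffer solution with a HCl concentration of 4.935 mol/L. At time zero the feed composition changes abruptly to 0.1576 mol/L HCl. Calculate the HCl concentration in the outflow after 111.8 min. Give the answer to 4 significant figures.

Species balance on the tank: V dC/dt = Q(C_in − C).
Rewrite as dC/dt + C/τ = C_in/τ, τ = V/Q = 49.4225 min.
Integrating: C(t) = C_in + (C₀ − C_in) e^(−t/τ).
C(111.8) = 0.1576 + (4.935 − 0.1576)·e^(−111.8/49.4225) = 0.1576 + (4.77740)·0.104129 = 0.655064 mol/L.

0.6551 mol/L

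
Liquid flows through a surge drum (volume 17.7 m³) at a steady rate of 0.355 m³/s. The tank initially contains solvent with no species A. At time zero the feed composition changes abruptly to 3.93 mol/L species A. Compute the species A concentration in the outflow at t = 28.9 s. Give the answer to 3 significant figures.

1.73 mol/L

Transient balance on the dissolved component: V dC/dt = Q(C_in − C).
Time constant τ = V/Q = 17.7/0.355 = 49.859 s.
C approaches C_in exponentially: C(t) = C_in + (C₀ − C_in) e^(−t/τ).
C(28.9) = 3.93 + (0 − 3.93)·e^(−28.9/49.859) = 3.93 + (-3.9300)·0.56010 = 1.7288 mol/L.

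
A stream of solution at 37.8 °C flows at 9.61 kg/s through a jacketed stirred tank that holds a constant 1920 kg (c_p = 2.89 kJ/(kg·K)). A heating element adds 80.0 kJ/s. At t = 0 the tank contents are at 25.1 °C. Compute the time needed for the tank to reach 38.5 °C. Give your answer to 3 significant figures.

393 s

Energy balance: M c_p dT/dt = ṁ c_p (T_in − T) + 80.0.
τ = M/ṁ = 199.79 s; T_ss = T_in + Q̇/(ṁ c_p) = 40.681 °C.
T(t) = T_ss + (T₀ − T_ss) e^(−t/τ). Set T = 38.5:
e^(−t/τ) = (38.5 − 40.681)/(25.1 − 40.681) = 0.13995
t = −199.79 · ln(0.13995) = 392.88 s.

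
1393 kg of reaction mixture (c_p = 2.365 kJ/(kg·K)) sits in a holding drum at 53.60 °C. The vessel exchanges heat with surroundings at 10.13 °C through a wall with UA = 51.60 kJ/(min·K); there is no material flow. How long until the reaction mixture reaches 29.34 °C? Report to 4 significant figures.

52.14 min

Unsteady energy balance on the tank contents: M c_p dT/dt = −UA(T − T_amb).
τ = M c_p/UA = 63.8458 min; T_ss = T_amb = 10.1300 °C.
T(t) = T_ss + (T₀ − T_ss)e^(−t/τ); set T = 29.34:
t = −τ ln[(T − T_ss)/(T₀ − T_ss)] = −63.8458 · ln(0.441914) = 52.1391 min.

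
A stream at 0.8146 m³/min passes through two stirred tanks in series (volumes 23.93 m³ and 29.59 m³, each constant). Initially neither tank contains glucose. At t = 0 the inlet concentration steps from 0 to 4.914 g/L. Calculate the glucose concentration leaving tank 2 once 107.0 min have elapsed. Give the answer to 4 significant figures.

4.108 g/L

Each tank obeys Vᵢ dCᵢ/dt = Q(Cᵢ₋₁ − Cᵢ), so τᵢ = Vᵢ/Q.
τ₁ = 23.93/0.8146 = 29.3764 min; τ₂ = 29.59/0.8146 = 36.3246 min.
Solving the cascade with C₁(0)=C₂(0)=0 gives C₂(t) = C_in[1 − (τ₁ e^(−t/τ₁) − τ₂ e^(−t/τ₂))/(τ₁ − τ₂)].
At t = 107.0: e^(−t/τ₁) = 0.0261899, e^(−t/τ₂) = 0.0525671.
C₂ = 4.914·[1 − (29.3764·0.0261899 − 36.3246·0.0525671)/(-6.94820)] = 4.914·0.835912 = 4.10767 g/L.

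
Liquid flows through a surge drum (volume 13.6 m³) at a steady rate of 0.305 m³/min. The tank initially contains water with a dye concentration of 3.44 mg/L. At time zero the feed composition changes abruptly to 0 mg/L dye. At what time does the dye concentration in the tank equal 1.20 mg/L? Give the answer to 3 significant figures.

Species balance: V dC/dt = Q(C_in − C) ⇒ τ = V/Q = 44.590 min.
C(t) = C_in + (C₀ − C_in) e^(−t/τ). Set C = 1.20 and solve for t:
e^(−t/τ) = (C − C_in)/(C₀ − C_in) = (1.20 − 0)/(3.44 − 0) = 0.34884
t = −τ ln(…) = 44.590 × 1.0531 = 46.960 min.

47.0 min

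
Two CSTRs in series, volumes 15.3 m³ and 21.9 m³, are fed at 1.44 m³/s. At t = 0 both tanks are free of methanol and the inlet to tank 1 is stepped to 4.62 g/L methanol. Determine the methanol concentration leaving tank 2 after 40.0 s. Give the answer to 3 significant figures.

Species balance on tank i: dCᵢ/dt = (Cᵢ₋₁ − Cᵢ)/τᵢ with τᵢ = Vᵢ/Q.
τ₁ = 15.3/1.44 = 10.625 s; τ₂ = 21.9/1.44 = 15.208 s.
Solving the cascade with C₁(0)=C₂(0)=0 gives C₂(t) = C_in[1 − (τ₁ e^(−t/τ₁) − τ₂ e^(−t/τ₂))/(τ₁ − τ₂)].
At t = 40.0: e^(−t/τ₁) = 0.023174, e^(−t/τ₂) = 0.072069.
C₂ = 4.62·[1 − (10.625·0.023174 − 15.208·0.072069)/(-4.5833)] = 4.62·0.81459 = 3.7634 g/L.

3.76 g/L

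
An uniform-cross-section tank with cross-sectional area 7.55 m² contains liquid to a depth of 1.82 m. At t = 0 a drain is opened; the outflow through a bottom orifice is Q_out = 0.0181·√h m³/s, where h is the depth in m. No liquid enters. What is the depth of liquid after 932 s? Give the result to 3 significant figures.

A dh/dt = −Q_out = −0.0181 √h.
This is separable: 2 d(√h)/dt = −0.0181/A, so √h = √h₀ − (0.0181/(2A)) t.
√h = √1.82 − 0.0181·932/(2·7.55) = 1.3491 − 1.1172 = 0.23191.
h = 0.23191² = 0.053781 m.

0.0538 m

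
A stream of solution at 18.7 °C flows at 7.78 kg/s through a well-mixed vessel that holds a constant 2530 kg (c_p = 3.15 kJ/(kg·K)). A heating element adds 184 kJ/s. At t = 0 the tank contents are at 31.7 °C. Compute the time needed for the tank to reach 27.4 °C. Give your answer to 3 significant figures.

497 s

M c_p dT/dt = ṁ c_p (T_in − T) + Q̇.
τ = M/ṁ = 325.19 s; T_ss = T_in + Q̇/(ṁ c_p) = 26.208 °C.
T(t) = T_ss + (T₀ − T_ss) e^(−t/τ). Set T = 27.4:
e^(−t/τ) = (27.4 − 26.208)/(31.7 − 26.208) = 0.21703
t = −325.19 · ln(0.21703) = 496.80 s.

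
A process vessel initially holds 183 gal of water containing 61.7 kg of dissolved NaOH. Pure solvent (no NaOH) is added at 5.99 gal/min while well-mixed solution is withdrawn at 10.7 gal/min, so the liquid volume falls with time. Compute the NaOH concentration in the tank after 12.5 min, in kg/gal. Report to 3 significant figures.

Let m(t) be the amount of NaOH. Volume: V(t) = V₀ + (Q_in − Q_out) t = 183 − 4.7100 t; V(12.5) = 124.13 gal.
Solute balance: dm/dt = 0 − Q_out C = −Q_out m/V(t).
dm/m = −Q_out dt/(V₀ − 4.7100 t); integrating gives ln(m/m₀) = −(Q_out/(Q_in−Q_out)) ln(V/V₀).
m = m₀ (V₀/V)^(Q_out/(Q_in−Q_out)) = 61.7 × (183/124.13)^(-2.2718) = 25.544 kg.
C = m/V = 25.544/124.13 = 0.20579 kg/gal.

0.206 kg/gal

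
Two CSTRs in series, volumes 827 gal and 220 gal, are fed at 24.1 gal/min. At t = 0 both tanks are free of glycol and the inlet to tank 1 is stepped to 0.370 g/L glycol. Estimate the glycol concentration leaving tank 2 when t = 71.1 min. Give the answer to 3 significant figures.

0.307 g/L

Each tank obeys Vᵢ dCᵢ/dt = Q(Cᵢ₋₁ − Cᵢ), so τᵢ = Vᵢ/Q.
τ₁ = 827/24.1 = 34.315 min; τ₂ = 220/24.1 = 9.1286 min.
Tank 1: C₁ = C_in(1 − e^(−t/τ₁)). Tank 2 (τ₁ ≠ τ₂): C₂ = C_in[1 − (τ₁ e^(−t/τ₁) − τ₂ e^(−t/τ₂))/(τ₁ − τ₂)].
At t = 71.1: e^(−t/τ₁) = 0.12594, e^(−t/τ₂) = 0.00041440.
C₂ = 0.370·[1 − (34.315·0.12594 − 9.1286·0.00041440)/(25.187)] = 0.370·0.82857 = 0.30657 g/L.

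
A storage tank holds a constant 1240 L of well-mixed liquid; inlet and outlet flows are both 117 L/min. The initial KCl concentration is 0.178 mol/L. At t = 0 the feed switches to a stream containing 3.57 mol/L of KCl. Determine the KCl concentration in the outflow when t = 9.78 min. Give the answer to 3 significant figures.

Unsteady species balance (constant V, well mixed): V dC/dt = Q(C_in − C).
So dC/dt = (C_in − C)/τ with τ = V/Q = 1240/117 = 10.598 min.
Solution: C(t) = C_in + (C₀ − C_in) e^(−t/τ).
C(9.78) = 3.57 + (0.178 − 3.57)·e^(−9.78/10.598) = 3.57 + (-3.3920)·0.39741 = 2.2220 mol/L.

2.22 mol/L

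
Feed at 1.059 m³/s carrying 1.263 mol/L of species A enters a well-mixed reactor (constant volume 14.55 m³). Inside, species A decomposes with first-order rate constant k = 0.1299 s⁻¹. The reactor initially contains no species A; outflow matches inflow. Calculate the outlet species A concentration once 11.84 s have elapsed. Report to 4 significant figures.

0.4124 mol/L

Accumulation = in − out − consumed: V dC/dt = Q C_in − Q C − k V C.
dC/dt = (Q/V) C_in − (Q/V + k) C; effective rate a = Q/V + k = 0.0727835 + 0.1299 = 0.202684 s⁻¹.
C_ss = Q C_in/(Q + kV) = 0.453542 mol/L; C(t) = C_ss + (C₀ − C_ss) e^(−a t).
C(11.84) = 0.453542 + (-0.453542)·e^(−0.202684·11.84) = 0.453542 + (-0.453542)·0.0907386 = 0.412389 mol/L.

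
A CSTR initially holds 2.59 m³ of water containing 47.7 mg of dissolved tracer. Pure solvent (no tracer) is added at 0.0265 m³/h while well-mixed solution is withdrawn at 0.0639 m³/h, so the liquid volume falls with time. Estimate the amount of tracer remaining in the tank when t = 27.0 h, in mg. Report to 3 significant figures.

Let m(t) be the amount of tracer. Volume: V(t) = V₀ + (Q_in − Q_out) t = 2.59 − 0.037400 t; V(27.0) = 1.5802 m³.
Species balance (pure solvent in): dm/dt = −Q_out · m/V(t).
Separate: dm/m = −Q_out dt/V(t) ⇒ ln(m/m₀) = −(Q_out/(Q_in−Q_out)) ln(V/V₀).
m = m₀ (V₀/V)^(Q_out/(Q_in−Q_out)) = 47.7 × (2.59/1.5802)^(-1.7086) = 20.506 mg.

20.5 mg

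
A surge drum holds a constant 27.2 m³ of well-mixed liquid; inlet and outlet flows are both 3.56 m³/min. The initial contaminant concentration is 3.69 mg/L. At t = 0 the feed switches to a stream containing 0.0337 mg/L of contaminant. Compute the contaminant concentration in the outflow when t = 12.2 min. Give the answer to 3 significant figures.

Transient balance on the dissolved component: V dC/dt = Q(C_in − C).
Time constant τ = V/Q = 27.2/3.56 = 7.6404 min.
C approaches C_in exponentially: C(t) = C_in + (C₀ − C_in) e^(−t/τ).
C(12.2) = 0.0337 + (3.69 − 0.0337)·e^(−12.2/7.6404) = 0.0337 + (3.6563)·0.20255 = 0.77429 mg/L.

0.774 mg/L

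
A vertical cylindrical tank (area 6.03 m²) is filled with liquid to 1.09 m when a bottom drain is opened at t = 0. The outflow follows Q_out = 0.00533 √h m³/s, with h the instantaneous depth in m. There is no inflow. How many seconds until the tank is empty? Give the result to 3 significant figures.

Volume balance on the tank: A dh/dt = −0.00533 √h.
∫ h^(−1/2) dh = −(0.00533/A) ∫ dt, giving 2√h = 2√h₀ − (0.00533/A) t.
Set h = 0: 2√h₀ = (0.00533/A) t_empty ⇒ t_empty = 2A√h₀/0.00533.
t_empty = 2·6.03·√1.09/0.00533 = 12.060·1.0440/0.00533 = 2362.3 s.

2360 s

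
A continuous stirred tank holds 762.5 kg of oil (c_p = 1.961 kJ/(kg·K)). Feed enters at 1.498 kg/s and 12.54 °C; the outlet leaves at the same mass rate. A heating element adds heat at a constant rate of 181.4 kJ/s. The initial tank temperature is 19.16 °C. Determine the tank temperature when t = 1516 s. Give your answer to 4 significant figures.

Unsteady energy balance on the tank contents: M c_p dT/dt = ṁ c_p (T_in − T) + 181.4.
Rearrange: dT/dt = (T_ss − T)/τ with τ = M/ṁ = 509.012 s and T_ss = T_in + Q̇/(ṁ c_p) = 74.2916 °C.
Solution: T(t) = T_ss + (T₀ − T_ss) e^(−t/τ).
T(1516) = 74.2916 + (-55.1316)·e^(−1516/509.012) = 74.2916 + (-55.1316)·0.0508783 = 71.4866 °C.

71.49 °C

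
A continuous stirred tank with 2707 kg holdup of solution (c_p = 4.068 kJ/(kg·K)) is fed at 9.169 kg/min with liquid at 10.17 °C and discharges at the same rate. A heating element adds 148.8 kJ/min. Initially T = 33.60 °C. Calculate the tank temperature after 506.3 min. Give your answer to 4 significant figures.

Energy balance: M c_p dT/dt = ṁ c_p (T_in − T) + 148.8.
τ = M/ṁ = 295.234 min; T_ss = T_in + Q̇/(ṁ c_p) = 10.17 + 148.8/(9.169·4.068) = 14.1593 °C.
This is linear first-order; T(t) = T_ss + (T₀ − T_ss) e^(−t/τ).
T(506.3) = 14.1593 + (19.4407)·e^(−506.3/295.234) = 14.1593 + (19.4407)·0.179980 = 17.6583 °C.

17.66 °C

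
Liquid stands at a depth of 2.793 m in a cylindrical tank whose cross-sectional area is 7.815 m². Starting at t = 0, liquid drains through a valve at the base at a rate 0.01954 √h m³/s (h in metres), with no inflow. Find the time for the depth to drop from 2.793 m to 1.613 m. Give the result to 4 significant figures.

With no inflow, A dh/dt = −0.01954 √h.
∫ h^(−1/2) dh = −(0.01954/A) ∫ dt, giving 2√h = 2√h₀ − (0.01954/A) t.
t = 2A(√h₀ − √h)/0.01954 = 2·7.815·(√2.793 − √1.613)/0.01954
  = 15.6300 × (1.67123 − 1.27004) / 0.01954 = 320.909 s.

320.9 s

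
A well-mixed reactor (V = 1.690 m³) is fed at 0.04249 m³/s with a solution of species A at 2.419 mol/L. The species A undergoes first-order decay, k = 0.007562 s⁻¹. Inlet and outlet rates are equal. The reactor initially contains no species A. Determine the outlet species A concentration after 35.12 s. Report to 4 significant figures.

1.270 mol/L

Species balance: V dC/dt = Q C_in − Q C − k V C.
dC/dt = (Q/V) C_in − (Q/V + k) C; effective rate a = Q/V + k = 0.0251420 + 0.007562 = 0.0327040 s⁻¹.
C_ss = Q C_in/(Q + kV) = 1.85967 mol/L; C(t) = C_ss + (C₀ − C_ss) e^(−a t).
C(35.12) = 1.85967 + (-1.85967)·e^(−0.0327040·35.12) = 1.85967 + (-1.85967)·0.317092 = 1.26998 mol/L.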